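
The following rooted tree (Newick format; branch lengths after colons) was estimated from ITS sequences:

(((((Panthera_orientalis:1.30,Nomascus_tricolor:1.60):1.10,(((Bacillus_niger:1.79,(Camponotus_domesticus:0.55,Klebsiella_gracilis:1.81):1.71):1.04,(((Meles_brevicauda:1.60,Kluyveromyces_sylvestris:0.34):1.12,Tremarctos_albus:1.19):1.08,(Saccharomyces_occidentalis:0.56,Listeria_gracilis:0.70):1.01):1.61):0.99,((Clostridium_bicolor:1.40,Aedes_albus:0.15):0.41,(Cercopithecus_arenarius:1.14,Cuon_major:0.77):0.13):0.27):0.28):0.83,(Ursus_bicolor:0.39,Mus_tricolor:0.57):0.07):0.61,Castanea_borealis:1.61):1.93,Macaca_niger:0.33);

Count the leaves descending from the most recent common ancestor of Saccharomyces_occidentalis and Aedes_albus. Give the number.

12

The MRCA of Saccharomyces_occidentalis and Aedes_albus is the node subtending (((Bacillus_niger,(Camponotus_domesticus,Klebsiella_gracilis)),(((Meles_brevicauda,Kluyveromyces_sylvestris),Tremarctos_albus),(Saccharomyces_occidentalis,Listeria_gracilis))),((Clostridium_bicolor,Aedes_albus),(Cercopithecus_arenarius,Cuon_major))).
That clade contains 12 terminal taxa: Aedes_albus, Bacillus_niger, Camponotus_domesticus, Cercopithecus_arenarius, Clostridium_bicolor, Cuon_major, Klebsiella_gracilis, Kluyveromyces_sylvestris, Listeria_gracilis, Meles_brevicauda, Saccharomyces_occidentalis, Tremarctos_albus.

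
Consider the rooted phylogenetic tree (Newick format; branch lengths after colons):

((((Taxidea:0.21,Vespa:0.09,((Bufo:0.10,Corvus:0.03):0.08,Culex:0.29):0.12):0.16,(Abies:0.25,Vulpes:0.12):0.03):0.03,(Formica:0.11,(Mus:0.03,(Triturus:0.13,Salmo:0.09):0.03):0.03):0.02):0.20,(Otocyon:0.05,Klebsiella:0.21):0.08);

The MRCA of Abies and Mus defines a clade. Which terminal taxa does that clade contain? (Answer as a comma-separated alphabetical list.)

Tracing Abies: it sits inside (Abies,Vulpes).
Tracing Mus: it sits inside (Mus,(Triturus,Salmo)).
The smallest clade enclosing both is (((Taxidea,Vespa,((Bufo,Corvus),Culex)),(Abies,Vulpes)),(Formica,(Mus,(Triturus,Salmo)))); the answer is its 11 terminal taxa in alphabetical order.

Abies, Bufo, Corvus, Culex, Formica, Mus, Salmo, Taxidea, Triturus, Vespa, Vulpes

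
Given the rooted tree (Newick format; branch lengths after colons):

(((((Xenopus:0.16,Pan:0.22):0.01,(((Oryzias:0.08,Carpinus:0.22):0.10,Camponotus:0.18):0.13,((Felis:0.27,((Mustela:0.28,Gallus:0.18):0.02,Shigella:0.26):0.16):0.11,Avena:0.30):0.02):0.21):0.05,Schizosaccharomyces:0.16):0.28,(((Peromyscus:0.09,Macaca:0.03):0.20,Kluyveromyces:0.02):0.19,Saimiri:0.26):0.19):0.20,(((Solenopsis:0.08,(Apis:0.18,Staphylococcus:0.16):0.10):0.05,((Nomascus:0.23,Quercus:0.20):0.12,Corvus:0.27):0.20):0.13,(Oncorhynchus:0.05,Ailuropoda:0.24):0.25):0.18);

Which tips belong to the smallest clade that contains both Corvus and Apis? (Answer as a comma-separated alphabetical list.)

Tracing Corvus: it sits inside ((Nomascus,Quercus),Corvus).
Tracing Apis: it sits inside (Apis,Staphylococcus).
The smallest clade enclosing both is ((Solenopsis,(Apis,Staphylococcus)),((Nomascus,Quercus),Corvus)); the answer is its 6 terminal taxa in alphabetical order.

Apis, Corvus, Nomascus, Quercus, Solenopsis, Staphylococcus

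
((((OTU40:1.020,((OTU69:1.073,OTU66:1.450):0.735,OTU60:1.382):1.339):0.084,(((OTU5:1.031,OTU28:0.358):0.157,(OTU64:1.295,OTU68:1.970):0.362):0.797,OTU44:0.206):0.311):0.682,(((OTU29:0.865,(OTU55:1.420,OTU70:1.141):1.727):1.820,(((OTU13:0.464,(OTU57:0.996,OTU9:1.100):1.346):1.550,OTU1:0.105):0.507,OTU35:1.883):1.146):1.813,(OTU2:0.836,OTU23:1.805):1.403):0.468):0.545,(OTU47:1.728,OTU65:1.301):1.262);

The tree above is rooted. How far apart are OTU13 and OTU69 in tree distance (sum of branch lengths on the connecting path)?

The path runs OTU13 → … → MRCA → … → OTU69; the MRCA is the node subtending (((OTU40,((OTU69,OTU66),OTU60)),(((OTU5,OTU28),(OTU64,OTU68)),OTU44)),(((OTU29,(OTU55,OTU70)),(((OTU13,(OTU57,OTU9)),OTU1),OTU35)),(OTU2,OTU23))).
Branch lengths along that path: 0.464 + 1.550 + 0.507 + 1.146 + 1.813 + 0.468 + 0.682 + 0.084 + 1.339 + 0.735 + 1.073 = 9.861.

9.861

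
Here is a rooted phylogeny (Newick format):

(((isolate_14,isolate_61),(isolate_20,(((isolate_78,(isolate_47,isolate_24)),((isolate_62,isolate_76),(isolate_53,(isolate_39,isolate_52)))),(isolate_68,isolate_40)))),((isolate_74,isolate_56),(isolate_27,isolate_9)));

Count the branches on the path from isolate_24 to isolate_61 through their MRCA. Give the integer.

The MRCA of isolate_24 and isolate_61 is the node subtending ((isolate_14,isolate_61),(isolate_20,(((isolate_78,(isolate_47,isolate_24)),((isolate_62,isolate_76),(isolate_53,(isolate_39,isolate_52)))),(isolate_68,isolate_40)))).
From isolate_24 up to that node: 6 branches. From isolate_61 up to the same node: 2 branches. Total: 6 + 2 = 8.

8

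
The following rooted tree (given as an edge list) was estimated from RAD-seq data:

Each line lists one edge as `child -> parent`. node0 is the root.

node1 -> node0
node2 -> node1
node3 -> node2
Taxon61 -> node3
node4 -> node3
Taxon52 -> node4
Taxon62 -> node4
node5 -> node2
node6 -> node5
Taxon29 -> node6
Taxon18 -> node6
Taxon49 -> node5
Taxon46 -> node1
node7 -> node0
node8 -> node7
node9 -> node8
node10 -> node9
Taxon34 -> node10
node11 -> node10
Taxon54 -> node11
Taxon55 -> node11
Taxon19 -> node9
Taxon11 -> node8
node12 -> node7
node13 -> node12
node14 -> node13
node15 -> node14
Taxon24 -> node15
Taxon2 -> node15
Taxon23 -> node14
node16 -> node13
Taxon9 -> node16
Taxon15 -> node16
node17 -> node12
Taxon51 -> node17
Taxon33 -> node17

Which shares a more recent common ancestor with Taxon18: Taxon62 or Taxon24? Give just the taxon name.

The MRCA of Taxon18 and Taxon62 subtends ((Taxon61,(Taxon52,Taxon62)),((Taxon29,Taxon18),Taxon49)) (6 taxa).
The MRCA of Taxon18 and Taxon24 is the root, subtending the entire tree (19 taxa).
The first is nested inside the second, so Taxon18 shares a more recent common ancestor with Taxon62.

Taxon62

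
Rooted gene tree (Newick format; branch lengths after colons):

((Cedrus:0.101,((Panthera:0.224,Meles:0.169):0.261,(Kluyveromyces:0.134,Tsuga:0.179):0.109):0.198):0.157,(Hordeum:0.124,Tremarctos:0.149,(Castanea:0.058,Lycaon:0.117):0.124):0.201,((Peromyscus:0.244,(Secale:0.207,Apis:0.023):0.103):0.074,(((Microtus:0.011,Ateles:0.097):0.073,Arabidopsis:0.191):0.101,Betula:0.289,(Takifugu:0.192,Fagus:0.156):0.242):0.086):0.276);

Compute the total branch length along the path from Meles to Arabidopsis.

1.439

The path runs Meles → … → MRCA → … → Arabidopsis; the MRCA is the root of the tree.
Branch lengths along that path: 0.169 + 0.261 + 0.198 + 0.157 + 0.276 + 0.086 + 0.101 + 0.191 = 1.439.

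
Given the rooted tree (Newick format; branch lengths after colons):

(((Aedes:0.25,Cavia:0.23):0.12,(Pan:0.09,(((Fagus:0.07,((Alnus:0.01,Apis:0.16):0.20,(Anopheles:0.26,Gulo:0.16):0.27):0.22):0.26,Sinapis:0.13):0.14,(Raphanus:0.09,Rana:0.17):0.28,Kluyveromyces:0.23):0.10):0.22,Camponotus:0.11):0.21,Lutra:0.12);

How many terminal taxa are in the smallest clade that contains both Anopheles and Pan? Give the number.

The MRCA of Anopheles and Pan is the node subtending (Pan,(((Fagus,((Alnus,Apis),(Anopheles,Gulo))),Sinapis),(Raphanus,Rana),Kluyveromyces)).
That clade contains 10 terminal taxa: Alnus, Anopheles, Apis, Fagus, Gulo, Kluyveromyces, Pan, Rana, Raphanus, Sinapis.

10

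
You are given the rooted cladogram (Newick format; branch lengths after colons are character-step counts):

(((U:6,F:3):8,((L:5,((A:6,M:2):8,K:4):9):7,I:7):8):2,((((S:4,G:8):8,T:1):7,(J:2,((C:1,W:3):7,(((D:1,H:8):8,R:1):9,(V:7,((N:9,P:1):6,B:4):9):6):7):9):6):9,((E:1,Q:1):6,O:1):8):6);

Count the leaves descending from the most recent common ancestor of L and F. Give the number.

7

The MRCA of L and F is the node subtending ((U,F),((L,((A,M),K)),I)).
That clade contains 7 terminal taxa: A, F, I, K, L, M, U.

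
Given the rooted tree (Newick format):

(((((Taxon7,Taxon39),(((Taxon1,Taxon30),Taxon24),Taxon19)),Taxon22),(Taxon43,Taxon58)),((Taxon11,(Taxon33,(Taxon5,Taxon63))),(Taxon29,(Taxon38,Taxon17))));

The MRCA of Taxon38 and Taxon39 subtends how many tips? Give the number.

16

The MRCA of Taxon38 and Taxon39 is the root, so the clade is the entire tree.
That clade contains 16 terminal taxa: Taxon1, Taxon11, Taxon17, Taxon19, Taxon22, Taxon24, Taxon29, Taxon30, Taxon33, Taxon38, Taxon39, Taxon43, Taxon5, Taxon58, Taxon63, Taxon7.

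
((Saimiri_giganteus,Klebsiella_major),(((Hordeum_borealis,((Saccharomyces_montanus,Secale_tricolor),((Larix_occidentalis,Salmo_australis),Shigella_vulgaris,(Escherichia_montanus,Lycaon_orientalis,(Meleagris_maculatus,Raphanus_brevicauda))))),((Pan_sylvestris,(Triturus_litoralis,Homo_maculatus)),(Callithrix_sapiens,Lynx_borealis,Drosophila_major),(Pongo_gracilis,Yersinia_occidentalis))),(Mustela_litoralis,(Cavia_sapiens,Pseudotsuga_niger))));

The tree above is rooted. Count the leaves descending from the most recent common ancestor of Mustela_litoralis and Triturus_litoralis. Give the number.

21

The MRCA of Mustela_litoralis and Triturus_litoralis is the node subtending (((Hordeum_borealis,((Saccharomyces_montanus,Secale_tricolor),((Larix_occidentalis,Salmo_australis),Shigella_vulgaris,(Escherichia_montanus,Lycaon_orientalis,(Meleagris_maculatus,Raphanus_brevicauda))))),((Pan_sylvestris,(Triturus_litoralis,Homo_maculatus)),(Callithrix_sapiens,Lynx_borealis,Drosophila_major),(Pongo_gracilis,Yersinia_occidentalis))),(Mustela_litoralis,(Cavia_sapiens,Pseudotsuga_niger))).
That clade contains 21 terminal taxa: Callithrix_sapiens, Cavia_sapiens, Drosophila_major, Escherichia_montanus, Homo_maculatus, Hordeum_borealis, Larix_occidentalis, Lycaon_orientalis, Lynx_borealis, Meleagris_maculatus, Mustela_litoralis, Pan_sylvestris, Pongo_gracilis, Pseudotsuga_niger, Raphanus_brevicauda, Saccharomyces_montanus, Salmo_australis, Secale_tricolor, Shigella_vulgaris, Triturus_litoralis, Yersinia_occidentalis.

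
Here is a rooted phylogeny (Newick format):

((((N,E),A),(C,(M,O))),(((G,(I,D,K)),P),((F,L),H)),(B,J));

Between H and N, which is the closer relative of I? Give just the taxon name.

The MRCA of I and H subtends (((G,(I,D,K)),P),((F,L),H)) (8 taxa).
The MRCA of I and N is the root, subtending the entire tree (16 taxa).
The first is nested inside the second, so I shares a more recent common ancestor with H.

H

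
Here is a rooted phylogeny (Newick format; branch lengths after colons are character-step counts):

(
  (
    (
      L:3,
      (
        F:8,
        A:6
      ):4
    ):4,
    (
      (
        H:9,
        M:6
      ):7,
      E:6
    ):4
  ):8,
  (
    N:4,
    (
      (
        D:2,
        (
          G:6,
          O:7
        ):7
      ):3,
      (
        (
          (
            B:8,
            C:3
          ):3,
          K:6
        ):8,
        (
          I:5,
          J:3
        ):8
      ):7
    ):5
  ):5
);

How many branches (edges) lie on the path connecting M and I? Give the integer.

The MRCA of M and I is the root of the tree.
From M up to that node: 4 branches. From I up to the same node: 5 branches. Total: 4 + 5 = 9.

9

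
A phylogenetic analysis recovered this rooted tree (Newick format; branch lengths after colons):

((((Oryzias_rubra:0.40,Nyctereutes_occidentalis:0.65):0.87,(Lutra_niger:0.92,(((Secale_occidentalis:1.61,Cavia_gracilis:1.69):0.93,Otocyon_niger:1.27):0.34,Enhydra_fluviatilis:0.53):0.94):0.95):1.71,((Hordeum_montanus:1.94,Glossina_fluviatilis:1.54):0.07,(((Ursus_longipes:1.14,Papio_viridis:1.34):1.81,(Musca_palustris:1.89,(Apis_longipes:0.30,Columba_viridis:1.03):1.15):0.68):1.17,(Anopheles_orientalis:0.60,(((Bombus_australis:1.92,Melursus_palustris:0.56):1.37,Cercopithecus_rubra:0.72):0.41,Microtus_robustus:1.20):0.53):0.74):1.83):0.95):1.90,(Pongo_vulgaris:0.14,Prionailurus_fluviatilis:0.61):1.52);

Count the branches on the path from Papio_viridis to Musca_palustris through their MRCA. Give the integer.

The MRCA of Papio_viridis and Musca_palustris is the node subtending ((Ursus_longipes,Papio_viridis),(Musca_palustris,(Apis_longipes,Columba_viridis))).
From Papio_viridis up to that node: 2 branches. From Musca_palustris up to the same node: 2 branches. Total: 2 + 2 = 4.

4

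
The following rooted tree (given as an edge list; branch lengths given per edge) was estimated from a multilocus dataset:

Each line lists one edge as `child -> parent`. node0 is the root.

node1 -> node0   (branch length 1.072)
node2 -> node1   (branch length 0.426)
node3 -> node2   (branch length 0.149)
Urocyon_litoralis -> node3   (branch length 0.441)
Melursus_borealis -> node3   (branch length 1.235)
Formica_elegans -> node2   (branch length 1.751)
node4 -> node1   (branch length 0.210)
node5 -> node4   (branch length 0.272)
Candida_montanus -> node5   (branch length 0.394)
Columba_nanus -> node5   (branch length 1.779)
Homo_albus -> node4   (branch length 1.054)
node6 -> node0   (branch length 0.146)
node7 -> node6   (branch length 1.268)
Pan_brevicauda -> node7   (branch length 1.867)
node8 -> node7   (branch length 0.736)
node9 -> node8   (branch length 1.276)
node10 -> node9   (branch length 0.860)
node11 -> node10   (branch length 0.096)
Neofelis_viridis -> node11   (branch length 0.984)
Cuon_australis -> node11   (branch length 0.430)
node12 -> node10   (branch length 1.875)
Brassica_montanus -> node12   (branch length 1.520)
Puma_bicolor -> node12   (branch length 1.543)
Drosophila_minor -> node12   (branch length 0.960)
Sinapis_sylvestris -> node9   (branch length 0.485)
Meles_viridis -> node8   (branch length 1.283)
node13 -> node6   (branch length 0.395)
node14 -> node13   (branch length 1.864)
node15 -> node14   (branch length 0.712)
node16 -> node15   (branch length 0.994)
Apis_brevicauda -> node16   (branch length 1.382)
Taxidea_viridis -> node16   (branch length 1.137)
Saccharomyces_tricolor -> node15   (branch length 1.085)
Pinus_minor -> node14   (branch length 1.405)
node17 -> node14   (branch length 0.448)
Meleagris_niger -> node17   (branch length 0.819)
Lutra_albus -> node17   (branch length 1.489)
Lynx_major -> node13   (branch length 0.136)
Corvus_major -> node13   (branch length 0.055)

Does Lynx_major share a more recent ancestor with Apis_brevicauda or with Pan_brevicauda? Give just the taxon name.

Apis_brevicauda

The MRCA of Lynx_major and Apis_brevicauda subtends ((((Apis_brevicauda,Taxidea_viridis),Saccharomyces_tricolor),Pinus_minor,(Meleagris_niger,Lutra_albus)),Lynx_major,Corvus_major) (8 taxa).
The MRCA of Lynx_major and Pan_brevicauda subtends ((Pan_brevicauda,((((Neofelis_viridis,Cuon_australis),(Brassica_montanus,Puma_bicolor,Drosophila_minor)),Sinapis_sylvestris),Meles_viridis)),((((Apis_brevicauda,Taxidea_viridis),Saccharomyces_tricolor),Pinus_minor,(Meleagris_niger,Lutra_albus)),Lynx_major,Corvus_major)) (16 taxa).
The first is nested inside the second, so Lynx_major shares a more recent common ancestor with Apis_brevicauda.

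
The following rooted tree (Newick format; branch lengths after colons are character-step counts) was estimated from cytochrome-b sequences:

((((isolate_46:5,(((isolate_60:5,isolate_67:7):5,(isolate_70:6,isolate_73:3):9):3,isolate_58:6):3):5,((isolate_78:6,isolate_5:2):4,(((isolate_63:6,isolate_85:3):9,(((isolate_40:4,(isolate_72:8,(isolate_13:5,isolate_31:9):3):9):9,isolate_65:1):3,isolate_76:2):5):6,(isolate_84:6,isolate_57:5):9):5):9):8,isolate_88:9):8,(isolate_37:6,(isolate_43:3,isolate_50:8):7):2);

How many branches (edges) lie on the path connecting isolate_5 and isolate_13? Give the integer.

10

The MRCA of isolate_5 and isolate_13 is the node subtending ((isolate_78,isolate_5),(((isolate_63,isolate_85),(((isolate_40,(isolate_72,(isolate_13,isolate_31))),isolate_65),isolate_76)),(isolate_84,isolate_57))).
From isolate_5 up to that node: 2 branches. From isolate_13 up to the same node: 8 branches. Total: 2 + 8 = 10.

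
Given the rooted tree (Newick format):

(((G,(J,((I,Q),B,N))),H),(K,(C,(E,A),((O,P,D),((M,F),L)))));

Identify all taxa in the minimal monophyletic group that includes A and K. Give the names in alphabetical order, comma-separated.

A, C, D, E, F, K, L, M, O, P

Tracing A: it sits inside (E,A).
Tracing K: it sits inside (K,(C,(E,A),((O,P,D),((M,F),L)))).
The smallest clade enclosing both is (K,(C,(E,A),((O,P,D),((M,F),L)))); the answer is its 10 terminal taxa in alphabetical order.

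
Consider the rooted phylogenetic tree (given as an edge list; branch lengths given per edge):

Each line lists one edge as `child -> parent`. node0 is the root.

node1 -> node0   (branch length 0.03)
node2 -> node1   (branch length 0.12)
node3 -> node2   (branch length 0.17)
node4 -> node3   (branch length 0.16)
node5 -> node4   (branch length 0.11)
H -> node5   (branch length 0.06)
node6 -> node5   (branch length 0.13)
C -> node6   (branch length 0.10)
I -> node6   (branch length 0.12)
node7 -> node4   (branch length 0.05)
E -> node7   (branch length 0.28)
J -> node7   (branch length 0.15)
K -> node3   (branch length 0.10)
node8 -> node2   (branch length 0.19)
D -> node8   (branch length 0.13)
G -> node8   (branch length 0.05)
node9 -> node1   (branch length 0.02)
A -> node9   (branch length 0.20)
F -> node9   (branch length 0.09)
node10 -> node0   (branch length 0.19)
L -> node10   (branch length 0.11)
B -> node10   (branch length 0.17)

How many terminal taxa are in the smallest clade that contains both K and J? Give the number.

The MRCA of K and J is the node subtending (((H,(C,I)),(E,J)),K).
That clade contains 6 terminal taxa: C, E, H, I, J, K.

6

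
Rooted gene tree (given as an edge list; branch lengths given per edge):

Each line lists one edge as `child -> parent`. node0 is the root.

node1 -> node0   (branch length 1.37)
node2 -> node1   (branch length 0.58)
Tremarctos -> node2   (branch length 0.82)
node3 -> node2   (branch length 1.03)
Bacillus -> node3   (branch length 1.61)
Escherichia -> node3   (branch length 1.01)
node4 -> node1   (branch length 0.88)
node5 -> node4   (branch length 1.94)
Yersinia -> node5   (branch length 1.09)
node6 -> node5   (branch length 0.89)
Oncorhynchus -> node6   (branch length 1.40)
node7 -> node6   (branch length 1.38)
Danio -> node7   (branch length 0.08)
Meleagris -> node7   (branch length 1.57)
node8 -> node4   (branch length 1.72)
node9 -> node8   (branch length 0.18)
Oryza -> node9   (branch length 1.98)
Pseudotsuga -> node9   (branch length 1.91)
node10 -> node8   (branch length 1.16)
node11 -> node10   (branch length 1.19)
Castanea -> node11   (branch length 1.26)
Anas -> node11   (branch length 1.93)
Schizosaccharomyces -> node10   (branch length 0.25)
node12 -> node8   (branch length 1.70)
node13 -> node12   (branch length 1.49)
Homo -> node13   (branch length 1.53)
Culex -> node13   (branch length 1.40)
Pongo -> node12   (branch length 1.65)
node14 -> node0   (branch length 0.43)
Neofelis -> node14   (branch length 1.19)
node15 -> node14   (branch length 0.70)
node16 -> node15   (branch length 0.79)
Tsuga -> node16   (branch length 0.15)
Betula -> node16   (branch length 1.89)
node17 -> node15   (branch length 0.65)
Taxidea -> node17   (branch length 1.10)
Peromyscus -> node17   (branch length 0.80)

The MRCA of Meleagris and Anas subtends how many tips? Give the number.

12

The MRCA of Meleagris and Anas is the node subtending ((Yersinia,(Oncorhynchus,(Danio,Meleagris))),((Oryza,Pseudotsuga),((Castanea,Anas),Schizosaccharomyces),((Homo,Culex),Pongo))).
That clade contains 12 terminal taxa: Anas, Castanea, Culex, Danio, Homo, Meleagris, Oncorhynchus, Oryza, Pongo, Pseudotsuga, Schizosaccharomyces, Yersinia.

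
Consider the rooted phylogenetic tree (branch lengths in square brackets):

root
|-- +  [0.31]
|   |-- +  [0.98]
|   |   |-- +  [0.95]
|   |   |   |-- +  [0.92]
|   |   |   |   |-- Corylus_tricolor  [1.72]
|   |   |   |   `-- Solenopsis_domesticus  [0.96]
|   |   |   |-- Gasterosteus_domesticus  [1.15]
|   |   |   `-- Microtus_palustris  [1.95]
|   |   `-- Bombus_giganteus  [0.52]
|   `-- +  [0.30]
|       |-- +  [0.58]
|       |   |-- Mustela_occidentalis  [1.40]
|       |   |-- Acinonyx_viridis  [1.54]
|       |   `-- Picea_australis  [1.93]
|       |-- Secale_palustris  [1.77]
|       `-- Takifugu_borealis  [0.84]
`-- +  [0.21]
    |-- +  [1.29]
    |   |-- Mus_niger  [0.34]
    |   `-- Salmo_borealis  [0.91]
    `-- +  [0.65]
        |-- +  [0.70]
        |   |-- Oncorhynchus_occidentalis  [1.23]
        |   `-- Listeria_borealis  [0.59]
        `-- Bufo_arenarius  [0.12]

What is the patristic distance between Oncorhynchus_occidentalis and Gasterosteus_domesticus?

6.18

The path runs Oncorhynchus_occidentalis → … → MRCA → … → Gasterosteus_domesticus; the MRCA is the root of the tree.
Branch lengths along that path: 1.23 + 0.70 + 0.65 + 0.21 + 0.31 + 0.98 + 0.95 + 1.15 = 6.18.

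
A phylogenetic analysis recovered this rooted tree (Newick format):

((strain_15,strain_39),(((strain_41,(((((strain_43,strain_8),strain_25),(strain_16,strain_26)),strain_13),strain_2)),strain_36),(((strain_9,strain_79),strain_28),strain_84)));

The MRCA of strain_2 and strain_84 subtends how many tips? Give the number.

13

The MRCA of strain_2 and strain_84 is the node subtending (((strain_41,(((((strain_43,strain_8),strain_25),(strain_16,strain_26)),strain_13),strain_2)),strain_36),(((strain_9,strain_79),strain_28),strain_84)).
That clade contains 13 terminal taxa: strain_13, strain_16, strain_2, strain_25, strain_26, strain_28, strain_36, strain_41, strain_43, strain_79, strain_8, strain_84, strain_9.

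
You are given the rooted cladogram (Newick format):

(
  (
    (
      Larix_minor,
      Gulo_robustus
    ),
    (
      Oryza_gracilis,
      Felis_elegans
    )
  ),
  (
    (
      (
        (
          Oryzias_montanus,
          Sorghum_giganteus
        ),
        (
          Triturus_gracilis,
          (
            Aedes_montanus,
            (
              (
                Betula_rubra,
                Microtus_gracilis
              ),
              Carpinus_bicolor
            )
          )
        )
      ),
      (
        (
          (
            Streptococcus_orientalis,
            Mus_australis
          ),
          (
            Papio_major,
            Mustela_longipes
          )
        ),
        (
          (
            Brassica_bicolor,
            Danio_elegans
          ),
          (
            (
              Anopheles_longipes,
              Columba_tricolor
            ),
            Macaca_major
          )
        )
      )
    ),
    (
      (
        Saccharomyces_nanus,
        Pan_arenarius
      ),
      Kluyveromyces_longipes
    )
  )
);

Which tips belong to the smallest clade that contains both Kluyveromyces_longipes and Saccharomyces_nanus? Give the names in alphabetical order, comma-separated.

Kluyveromyces_longipes, Pan_arenarius, Saccharomyces_nanus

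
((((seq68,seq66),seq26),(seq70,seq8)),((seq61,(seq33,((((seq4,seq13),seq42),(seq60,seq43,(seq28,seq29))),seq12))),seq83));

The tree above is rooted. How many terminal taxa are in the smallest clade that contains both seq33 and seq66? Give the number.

16

The MRCA of seq33 and seq66 is the root, so the clade is the entire tree.
That clade contains 16 terminal taxa: seq12, seq13, seq26, seq28, seq29, seq33, seq4, seq42, seq43, seq60, seq61, seq66, seq68, seq70, seq8, seq83.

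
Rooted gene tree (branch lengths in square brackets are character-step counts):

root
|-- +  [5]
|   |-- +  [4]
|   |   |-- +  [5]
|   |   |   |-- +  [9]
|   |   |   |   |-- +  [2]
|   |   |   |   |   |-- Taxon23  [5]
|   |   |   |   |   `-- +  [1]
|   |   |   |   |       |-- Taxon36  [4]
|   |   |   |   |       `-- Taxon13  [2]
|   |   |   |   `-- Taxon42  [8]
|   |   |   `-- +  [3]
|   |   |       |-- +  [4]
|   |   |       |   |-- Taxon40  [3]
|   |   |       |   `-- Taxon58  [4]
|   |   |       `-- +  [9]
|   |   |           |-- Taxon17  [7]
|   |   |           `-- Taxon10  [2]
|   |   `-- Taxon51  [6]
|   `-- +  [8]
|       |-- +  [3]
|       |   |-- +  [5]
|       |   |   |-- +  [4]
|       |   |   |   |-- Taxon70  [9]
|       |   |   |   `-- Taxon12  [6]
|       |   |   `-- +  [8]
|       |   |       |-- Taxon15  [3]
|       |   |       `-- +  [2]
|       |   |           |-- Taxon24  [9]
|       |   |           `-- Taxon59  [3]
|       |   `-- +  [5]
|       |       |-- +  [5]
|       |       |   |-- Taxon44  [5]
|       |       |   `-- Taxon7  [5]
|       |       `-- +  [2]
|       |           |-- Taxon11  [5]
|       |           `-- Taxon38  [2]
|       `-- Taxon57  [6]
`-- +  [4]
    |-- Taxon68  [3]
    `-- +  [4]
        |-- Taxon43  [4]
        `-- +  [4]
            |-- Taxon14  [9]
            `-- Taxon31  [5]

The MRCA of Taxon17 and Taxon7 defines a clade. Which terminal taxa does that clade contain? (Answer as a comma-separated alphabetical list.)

Tracing Taxon17: it sits inside (Taxon17,Taxon10).
Tracing Taxon7: it sits inside (Taxon44,Taxon7).
The smallest clade enclosing both is (((((Taxon23,(Taxon36,Taxon13)),Taxon42),((Taxon40,Taxon58),(Taxon17,Taxon10))),Taxon51),((((Taxon70,Taxon12),(Taxon15,(Taxon24,Taxon59))),((Taxon44,Taxon7),(Taxon11,Taxon38))),Taxon57)); the answer is its 19 terminal taxa in alphabetical order.

Taxon10, Taxon11, Taxon12, Taxon13, Taxon15, Taxon17, Taxon23, Taxon24, Taxon36, Taxon38, Taxon40, Taxon42, Taxon44, Taxon51, Taxon57, Taxon58, Taxon59, Taxon7, Taxon70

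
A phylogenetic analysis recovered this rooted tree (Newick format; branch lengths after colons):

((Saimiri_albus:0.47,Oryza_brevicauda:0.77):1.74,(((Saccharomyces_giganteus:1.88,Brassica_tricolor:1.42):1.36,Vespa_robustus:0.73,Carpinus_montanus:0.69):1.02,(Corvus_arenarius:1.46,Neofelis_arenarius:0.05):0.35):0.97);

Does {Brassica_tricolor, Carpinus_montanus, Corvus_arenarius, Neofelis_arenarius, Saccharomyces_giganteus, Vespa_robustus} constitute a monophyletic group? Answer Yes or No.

Yes

The most recent common ancestor of these taxa subtends (((Saccharomyces_giganteus,Brassica_tricolor),Vespa_robustus,Carpinus_montanus),(Corvus_arenarius,Neofelis_arenarius)).
That clade has exactly 6 tips — every listed taxon and nothing else — so the group is monophyletic.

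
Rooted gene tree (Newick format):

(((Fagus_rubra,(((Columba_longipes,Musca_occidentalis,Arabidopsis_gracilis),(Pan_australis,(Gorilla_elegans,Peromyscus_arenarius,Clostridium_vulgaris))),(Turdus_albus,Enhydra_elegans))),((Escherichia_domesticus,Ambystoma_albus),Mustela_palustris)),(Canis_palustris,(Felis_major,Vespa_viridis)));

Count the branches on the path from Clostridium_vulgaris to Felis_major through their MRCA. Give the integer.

The MRCA of Clostridium_vulgaris and Felis_major is the root of the tree.
From Clostridium_vulgaris up to that node: 7 branches. From Felis_major up to the same node: 3 branches. Total: 7 + 3 = 10.

10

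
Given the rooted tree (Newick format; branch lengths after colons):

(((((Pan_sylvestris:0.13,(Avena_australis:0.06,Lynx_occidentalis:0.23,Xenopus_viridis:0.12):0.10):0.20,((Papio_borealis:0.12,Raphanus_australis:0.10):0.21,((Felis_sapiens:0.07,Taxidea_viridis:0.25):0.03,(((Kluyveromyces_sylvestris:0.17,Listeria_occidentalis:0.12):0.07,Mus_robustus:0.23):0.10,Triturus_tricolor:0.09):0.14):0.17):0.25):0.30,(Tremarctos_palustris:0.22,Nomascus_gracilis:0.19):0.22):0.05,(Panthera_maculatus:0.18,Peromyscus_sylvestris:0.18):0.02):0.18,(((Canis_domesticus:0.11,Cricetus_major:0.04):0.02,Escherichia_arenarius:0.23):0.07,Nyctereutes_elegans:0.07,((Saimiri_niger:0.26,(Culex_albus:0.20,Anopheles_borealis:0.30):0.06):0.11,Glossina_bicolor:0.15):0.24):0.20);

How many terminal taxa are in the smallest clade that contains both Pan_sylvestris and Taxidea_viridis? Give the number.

12

The MRCA of Pan_sylvestris and Taxidea_viridis is the node subtending ((Pan_sylvestris,(Avena_australis,Lynx_occidentalis,Xenopus_viridis)),((Papio_borealis,Raphanus_australis),((Felis_sapiens,Taxidea_viridis),(((Kluyveromyces_sylvestris,Listeria_occidentalis),Mus_robustus),Triturus_tricolor)))).
That clade contains 12 terminal taxa: Avena_australis, Felis_sapiens, Kluyveromyces_sylvestris, Listeria_occidentalis, Lynx_occidentalis, Mus_robustus, Pan_sylvestris, Papio_borealis, Raphanus_australis, Taxidea_viridis, Triturus_tricolor, Xenopus_viridis.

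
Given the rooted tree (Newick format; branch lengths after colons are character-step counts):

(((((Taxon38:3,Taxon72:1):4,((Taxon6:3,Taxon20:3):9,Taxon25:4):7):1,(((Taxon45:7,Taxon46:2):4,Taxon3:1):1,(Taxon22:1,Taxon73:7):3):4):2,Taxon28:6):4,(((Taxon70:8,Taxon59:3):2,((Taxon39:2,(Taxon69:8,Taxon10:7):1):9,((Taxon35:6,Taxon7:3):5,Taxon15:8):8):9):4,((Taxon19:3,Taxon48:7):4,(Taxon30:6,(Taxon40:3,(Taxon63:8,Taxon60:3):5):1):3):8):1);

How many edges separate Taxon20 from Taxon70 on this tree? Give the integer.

10

The MRCA of Taxon20 and Taxon70 is the root of the tree.
From Taxon20 up to that node: 6 branches. From Taxon70 up to the same node: 4 branches. Total: 6 + 4 = 10.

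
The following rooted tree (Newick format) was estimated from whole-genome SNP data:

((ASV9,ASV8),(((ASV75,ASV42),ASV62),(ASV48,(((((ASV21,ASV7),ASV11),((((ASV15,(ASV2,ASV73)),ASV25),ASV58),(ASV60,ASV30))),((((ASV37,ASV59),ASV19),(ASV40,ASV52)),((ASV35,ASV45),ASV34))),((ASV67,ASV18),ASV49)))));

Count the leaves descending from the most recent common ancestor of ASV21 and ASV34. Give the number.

18

The MRCA of ASV21 and ASV34 is the node subtending ((((ASV21,ASV7),ASV11),((((ASV15,(ASV2,ASV73)),ASV25),ASV58),(ASV60,ASV30))),((((ASV37,ASV59),ASV19),(ASV40,ASV52)),((ASV35,ASV45),ASV34))).
That clade contains 18 terminal taxa: ASV11, ASV15, ASV19, ASV2, ASV21, ASV25, ASV30, ASV34, ASV35, ASV37, ASV40, ASV45, ASV52, ASV58, ASV59, ASV60, ASV7, ASV73.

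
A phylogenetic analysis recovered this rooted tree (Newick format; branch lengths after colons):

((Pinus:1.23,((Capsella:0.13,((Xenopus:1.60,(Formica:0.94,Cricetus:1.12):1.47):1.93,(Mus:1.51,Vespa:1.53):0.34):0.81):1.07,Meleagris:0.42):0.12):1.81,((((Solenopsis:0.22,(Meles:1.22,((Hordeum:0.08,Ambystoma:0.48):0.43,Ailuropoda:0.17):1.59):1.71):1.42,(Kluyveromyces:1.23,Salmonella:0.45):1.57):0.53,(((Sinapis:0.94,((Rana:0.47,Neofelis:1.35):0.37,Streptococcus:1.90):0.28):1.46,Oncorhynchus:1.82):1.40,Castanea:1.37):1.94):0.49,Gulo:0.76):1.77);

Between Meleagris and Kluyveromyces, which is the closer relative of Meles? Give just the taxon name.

The MRCA of Meles and Kluyveromyces subtends ((Solenopsis,(Meles,((Hordeum,Ambystoma),Ailuropoda))),(Kluyveromyces,Salmonella)) (7 taxa).
The MRCA of Meles and Meleagris is the root, subtending the entire tree (22 taxa).
The first is nested inside the second, so Meles shares a more recent common ancestor with Kluyveromyces.

Kluyveromyces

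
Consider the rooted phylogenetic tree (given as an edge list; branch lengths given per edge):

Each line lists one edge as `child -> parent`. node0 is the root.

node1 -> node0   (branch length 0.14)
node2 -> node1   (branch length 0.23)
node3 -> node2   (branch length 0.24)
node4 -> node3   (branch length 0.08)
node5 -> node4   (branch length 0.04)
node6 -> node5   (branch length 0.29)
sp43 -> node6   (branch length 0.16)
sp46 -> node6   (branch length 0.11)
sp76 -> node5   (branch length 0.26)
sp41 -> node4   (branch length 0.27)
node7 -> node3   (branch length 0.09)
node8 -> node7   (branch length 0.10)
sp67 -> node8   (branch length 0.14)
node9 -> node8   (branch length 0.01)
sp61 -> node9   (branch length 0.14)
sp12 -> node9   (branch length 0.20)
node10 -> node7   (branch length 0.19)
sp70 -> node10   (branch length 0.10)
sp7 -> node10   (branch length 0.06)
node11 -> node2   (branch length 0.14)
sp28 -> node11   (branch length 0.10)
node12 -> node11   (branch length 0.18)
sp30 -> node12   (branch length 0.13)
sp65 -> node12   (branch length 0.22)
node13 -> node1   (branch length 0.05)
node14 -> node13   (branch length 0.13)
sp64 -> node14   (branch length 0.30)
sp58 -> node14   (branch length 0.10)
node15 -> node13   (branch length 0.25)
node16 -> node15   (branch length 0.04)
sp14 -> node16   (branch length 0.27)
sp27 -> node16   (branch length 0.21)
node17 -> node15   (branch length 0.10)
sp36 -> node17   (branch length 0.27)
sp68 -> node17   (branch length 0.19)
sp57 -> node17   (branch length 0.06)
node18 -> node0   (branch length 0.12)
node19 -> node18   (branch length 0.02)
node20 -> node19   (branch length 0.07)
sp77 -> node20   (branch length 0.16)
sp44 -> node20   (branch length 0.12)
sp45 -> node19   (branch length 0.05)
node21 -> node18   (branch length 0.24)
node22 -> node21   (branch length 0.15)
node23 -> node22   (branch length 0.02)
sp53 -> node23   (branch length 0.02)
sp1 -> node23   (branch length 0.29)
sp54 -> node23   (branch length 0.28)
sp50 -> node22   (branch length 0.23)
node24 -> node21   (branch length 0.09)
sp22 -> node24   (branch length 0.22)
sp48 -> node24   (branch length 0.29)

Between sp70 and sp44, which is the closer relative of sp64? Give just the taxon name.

sp70

The MRCA of sp64 and sp70 subtends ((((((sp43,sp46),sp76),sp41),((sp67,(sp61,sp12)),(sp70,sp7))),(sp28,(sp30,sp65))),((sp64,sp58),((sp14,sp27),(sp36,sp68,sp57)))) (19 taxa).
The MRCA of sp64 and sp44 is the root, subtending the entire tree (28 taxa).
The first is nested inside the second, so sp64 shares a more recent common ancestor with sp70.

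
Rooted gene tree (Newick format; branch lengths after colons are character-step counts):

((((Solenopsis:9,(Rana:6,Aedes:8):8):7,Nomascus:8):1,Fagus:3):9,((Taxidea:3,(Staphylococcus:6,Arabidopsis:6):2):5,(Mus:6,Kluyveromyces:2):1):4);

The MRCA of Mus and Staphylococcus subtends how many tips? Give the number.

The MRCA of Mus and Staphylococcus is the node subtending ((Taxidea,(Staphylococcus,Arabidopsis)),(Mus,Kluyveromyces)).
That clade contains 5 terminal taxa: Arabidopsis, Kluyveromyces, Mus, Staphylococcus, Taxidea.

5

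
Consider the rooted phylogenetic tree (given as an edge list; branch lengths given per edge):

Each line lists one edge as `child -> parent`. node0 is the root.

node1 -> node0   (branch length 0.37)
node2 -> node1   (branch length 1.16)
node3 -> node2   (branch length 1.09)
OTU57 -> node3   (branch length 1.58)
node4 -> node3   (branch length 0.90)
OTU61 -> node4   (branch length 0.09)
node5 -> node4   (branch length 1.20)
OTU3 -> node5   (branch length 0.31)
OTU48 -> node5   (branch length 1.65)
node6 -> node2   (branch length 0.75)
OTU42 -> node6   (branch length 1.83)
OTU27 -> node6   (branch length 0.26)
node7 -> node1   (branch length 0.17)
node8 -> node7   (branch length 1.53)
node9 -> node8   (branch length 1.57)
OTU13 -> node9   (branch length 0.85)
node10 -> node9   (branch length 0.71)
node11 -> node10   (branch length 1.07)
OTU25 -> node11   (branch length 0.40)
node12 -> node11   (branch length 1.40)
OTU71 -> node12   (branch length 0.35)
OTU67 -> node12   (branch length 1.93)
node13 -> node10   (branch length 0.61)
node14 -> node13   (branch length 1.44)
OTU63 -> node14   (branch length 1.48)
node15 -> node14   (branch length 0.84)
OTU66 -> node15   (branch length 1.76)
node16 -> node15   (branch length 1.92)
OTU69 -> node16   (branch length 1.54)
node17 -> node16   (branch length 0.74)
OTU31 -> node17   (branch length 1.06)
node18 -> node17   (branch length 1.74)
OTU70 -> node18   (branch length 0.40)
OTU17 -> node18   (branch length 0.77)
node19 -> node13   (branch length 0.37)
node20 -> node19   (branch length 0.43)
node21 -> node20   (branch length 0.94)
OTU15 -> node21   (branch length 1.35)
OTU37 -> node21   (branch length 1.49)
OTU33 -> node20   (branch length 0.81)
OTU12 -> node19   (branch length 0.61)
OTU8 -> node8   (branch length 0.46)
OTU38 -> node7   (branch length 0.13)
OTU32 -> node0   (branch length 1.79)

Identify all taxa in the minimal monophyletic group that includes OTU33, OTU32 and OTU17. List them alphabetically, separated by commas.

OTU12, OTU13, OTU15, OTU17, OTU25, OTU27, OTU3, OTU31, OTU32, OTU33, OTU37, OTU38, OTU42, OTU48, OTU57, OTU61, OTU63, OTU66, OTU67, OTU69, OTU70, OTU71, OTU8

Tracing OTU33: it sits inside ((OTU15,OTU37),OTU33).
Tracing OTU32: it attaches directly to the root.
Tracing OTU17: it sits inside (OTU70,OTU17).
The smallest clade enclosing all 3 is the whole tree (their MRCA is the root), so the answer is all 23 tips in alphabetical order.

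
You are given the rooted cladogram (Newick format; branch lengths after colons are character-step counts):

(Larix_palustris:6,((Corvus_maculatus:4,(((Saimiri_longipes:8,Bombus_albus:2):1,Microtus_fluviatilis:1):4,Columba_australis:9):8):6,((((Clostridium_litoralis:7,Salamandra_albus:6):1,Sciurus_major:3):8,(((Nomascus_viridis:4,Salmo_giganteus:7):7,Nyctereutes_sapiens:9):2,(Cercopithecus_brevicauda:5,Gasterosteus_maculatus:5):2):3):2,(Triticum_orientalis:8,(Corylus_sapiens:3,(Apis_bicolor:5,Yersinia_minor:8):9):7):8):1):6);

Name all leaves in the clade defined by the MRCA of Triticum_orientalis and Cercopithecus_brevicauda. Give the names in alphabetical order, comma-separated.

Apis_bicolor, Cercopithecus_brevicauda, Clostridium_litoralis, Corylus_sapiens, Gasterosteus_maculatus, Nomascus_viridis, Nyctereutes_sapiens, Salamandra_albus, Salmo_giganteus, Sciurus_major, Triticum_orientalis, Yersinia_minor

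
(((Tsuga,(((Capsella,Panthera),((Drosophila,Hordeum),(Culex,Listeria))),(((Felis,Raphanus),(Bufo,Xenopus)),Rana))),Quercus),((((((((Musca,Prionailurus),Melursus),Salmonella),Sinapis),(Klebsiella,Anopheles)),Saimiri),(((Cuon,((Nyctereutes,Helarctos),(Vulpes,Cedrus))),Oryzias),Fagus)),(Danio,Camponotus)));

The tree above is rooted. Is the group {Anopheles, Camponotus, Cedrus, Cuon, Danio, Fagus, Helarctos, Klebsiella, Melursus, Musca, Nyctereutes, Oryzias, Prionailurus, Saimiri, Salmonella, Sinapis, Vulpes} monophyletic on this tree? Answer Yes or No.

The most recent common ancestor of these taxa subtends ((((((((Musca,Prionailurus),Melursus),Salmonella),Sinapis),(Klebsiella,Anopheles)),Saimiri),(((Cuon,((Nyctereutes,Helarctos),(Vulpes,Cedrus))),Oryzias),Fagus)),(Danio,Camponotus)).
That clade has exactly 17 tips — every listed taxon and nothing else — so the group is monophyletic.

Yes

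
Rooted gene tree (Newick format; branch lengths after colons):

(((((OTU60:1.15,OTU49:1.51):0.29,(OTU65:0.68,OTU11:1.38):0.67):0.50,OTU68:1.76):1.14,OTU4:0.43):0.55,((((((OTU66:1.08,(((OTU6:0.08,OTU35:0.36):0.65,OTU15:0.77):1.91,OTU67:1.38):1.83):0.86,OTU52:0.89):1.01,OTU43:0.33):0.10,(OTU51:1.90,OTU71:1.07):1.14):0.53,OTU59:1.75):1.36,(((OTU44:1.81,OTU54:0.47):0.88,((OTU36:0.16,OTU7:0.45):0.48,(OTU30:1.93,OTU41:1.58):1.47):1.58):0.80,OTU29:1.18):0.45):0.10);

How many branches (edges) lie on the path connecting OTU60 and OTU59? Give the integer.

8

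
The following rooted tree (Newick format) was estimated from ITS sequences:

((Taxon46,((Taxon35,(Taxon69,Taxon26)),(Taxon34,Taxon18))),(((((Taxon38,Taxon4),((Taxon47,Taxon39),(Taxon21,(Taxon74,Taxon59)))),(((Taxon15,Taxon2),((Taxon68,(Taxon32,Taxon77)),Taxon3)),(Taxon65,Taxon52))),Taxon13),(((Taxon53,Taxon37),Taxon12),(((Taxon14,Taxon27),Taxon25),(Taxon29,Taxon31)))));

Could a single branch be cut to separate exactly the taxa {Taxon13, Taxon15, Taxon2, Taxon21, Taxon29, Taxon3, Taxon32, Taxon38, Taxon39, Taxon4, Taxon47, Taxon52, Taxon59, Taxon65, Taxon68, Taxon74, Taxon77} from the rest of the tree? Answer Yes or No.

No

The MRCA of the listed taxa subtends (((((Taxon38,Taxon4),((Taxon47,Taxon39),(Taxon21,(Taxon74,Taxon59)))),(((Taxon15,Taxon2),((Taxon68,(Taxon32,Taxon77)),Taxon3)),(Taxon65,Taxon52))),Taxon13),(((Taxon53,Taxon37),Taxon12),(((Taxon14,Taxon27),Taxon25),(Taxon29,Taxon31)))).
That clade also contains Taxon12, Taxon14, Taxon25, Taxon27, Taxon31, Taxon37, Taxon53, which are not in the proposed group, so the group is not monophyletic.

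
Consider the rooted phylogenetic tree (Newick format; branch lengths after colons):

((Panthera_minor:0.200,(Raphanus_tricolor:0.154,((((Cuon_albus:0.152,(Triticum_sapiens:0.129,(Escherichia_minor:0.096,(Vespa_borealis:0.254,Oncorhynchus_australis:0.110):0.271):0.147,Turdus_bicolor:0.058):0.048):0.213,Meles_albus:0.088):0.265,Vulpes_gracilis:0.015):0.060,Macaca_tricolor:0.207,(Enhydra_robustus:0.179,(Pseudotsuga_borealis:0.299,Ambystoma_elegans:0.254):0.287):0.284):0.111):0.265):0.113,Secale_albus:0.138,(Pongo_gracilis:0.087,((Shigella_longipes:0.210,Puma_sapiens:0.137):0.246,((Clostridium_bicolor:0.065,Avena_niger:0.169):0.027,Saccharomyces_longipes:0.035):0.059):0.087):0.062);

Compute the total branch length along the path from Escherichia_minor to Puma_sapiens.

The path runs Escherichia_minor → … → MRCA → … → Puma_sapiens; the MRCA is the root of the tree.
Branch lengths along that path: 0.096 + 0.147 + 0.048 + 0.213 + 0.265 + 0.060 + 0.111 + 0.265 + 0.113 + 0.062 + 0.087 + 0.246 + 0.137 = 1.850.

1.850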